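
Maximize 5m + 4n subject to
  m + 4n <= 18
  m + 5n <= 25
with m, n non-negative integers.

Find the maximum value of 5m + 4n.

90

(m,n)=(18,0): 1·18+4·0=18≤18, 1·18+5·0=18≤25, objective 90.
(m,n)=(17,0): 1·17+4·0=17≤18, 1·17+5·0=17≤25, objective 85.
Maximum is 90 at (m,n)=(18,0).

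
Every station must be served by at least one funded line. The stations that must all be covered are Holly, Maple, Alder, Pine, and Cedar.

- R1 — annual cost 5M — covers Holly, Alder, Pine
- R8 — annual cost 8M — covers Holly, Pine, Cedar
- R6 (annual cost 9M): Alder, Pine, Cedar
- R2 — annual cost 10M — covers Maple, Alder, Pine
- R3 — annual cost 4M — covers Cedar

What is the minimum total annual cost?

18

Choose R8 and R2: together they cover Holly, Maple, Alder, Pine, Cedar — every station.
Total annual cost: 8 + 10 = 18.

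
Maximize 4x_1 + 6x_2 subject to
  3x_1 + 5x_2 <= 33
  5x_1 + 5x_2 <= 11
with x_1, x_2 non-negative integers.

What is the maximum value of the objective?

The continuous relaxation peaks at (0, 2.2) with value 13.20; rounding to a feasible lattice point costs some objective.
(x_1,x_2)=(0,2) is feasible, giving 12.
(x_1,x_2)=(1,1) is feasible, giving 10.
Maximum is 12 at (x_1,x_2)=(0,2).

12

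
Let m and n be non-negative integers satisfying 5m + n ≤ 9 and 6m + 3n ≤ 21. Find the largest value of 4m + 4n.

(m,n)=(0,7): 5·0+1·7=7≤9, 6·0+3·7=21≤21, objective 28.
(m,n)=(0,6): 5·0+1·6=6≤9, 6·0+3·6=18≤21, objective 24.
The best lattice point is (0,7), giving 28.

28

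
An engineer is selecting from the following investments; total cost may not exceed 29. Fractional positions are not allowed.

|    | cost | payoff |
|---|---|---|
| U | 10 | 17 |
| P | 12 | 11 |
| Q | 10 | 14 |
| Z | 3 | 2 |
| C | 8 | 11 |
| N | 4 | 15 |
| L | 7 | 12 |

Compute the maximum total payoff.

55

This is an integer program with binary decision variables.
Allowing fractional choices, the relaxed optimum would be about 55.2, but investments are indivisible.
U + C + N + L: cost 10 + 8 + 4 + 7 = 29 ≤ 29, payoff 17 + 11 + 15 + 12 = 55.
U + Q + Z + N: cost 10 + 10 + 3 + 4 = 27 ≤ 29, payoff 17 + 14 + 2 + 15 = 48.
Q + C + N + L: cost 10 + 8 + 4 + 7 = 29 ≤ 29, payoff 14 + 11 + 15 + 12 = 52.
Best is U, C, N, and L with total payoff 55.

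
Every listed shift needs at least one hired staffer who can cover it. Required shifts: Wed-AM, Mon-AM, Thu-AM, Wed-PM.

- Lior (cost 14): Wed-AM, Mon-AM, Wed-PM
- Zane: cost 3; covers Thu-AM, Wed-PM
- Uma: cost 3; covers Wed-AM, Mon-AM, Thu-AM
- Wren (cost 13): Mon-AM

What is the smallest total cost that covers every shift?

Choose Zane and Uma: together they cover Wed-AM, Mon-AM, Thu-AM, Wed-PM — every shift.
Total cost: 3 + 3 = 6.

6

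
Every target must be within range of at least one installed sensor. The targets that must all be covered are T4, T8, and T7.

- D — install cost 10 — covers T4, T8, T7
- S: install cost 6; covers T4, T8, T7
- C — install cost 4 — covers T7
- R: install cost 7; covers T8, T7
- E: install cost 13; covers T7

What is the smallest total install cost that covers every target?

6

S alone covers T4, T8, T7 — every target.
Total install cost: 6.
No cover costs less than 6.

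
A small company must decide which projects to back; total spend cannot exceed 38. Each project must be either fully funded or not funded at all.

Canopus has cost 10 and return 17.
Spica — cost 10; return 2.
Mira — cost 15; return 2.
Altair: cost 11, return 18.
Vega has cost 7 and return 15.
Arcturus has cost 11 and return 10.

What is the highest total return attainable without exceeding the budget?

52

Treat it as a binary knapsack problem.
Allowing fractional choices, the relaxed optimum would be about 59.1, but projects are indivisible.
Canopus + Altair + Vega: cost 10 + 11 + 7 = 28 ≤ 38, return 17 + 18 + 15 = 50.
Canopus + Spica + Altair + Vega: cost 10 + 10 + 11 + 7 = 38 ≤ 38, return 17 + 2 + 18 + 15 = 52.
Canopus + Altair + Arcturus: cost 10 + 11 + 11 = 32 ≤ 38, return 17 + 18 + 10 = 45.
Best is Canopus, Spica, Altair, and Vega with total return 52.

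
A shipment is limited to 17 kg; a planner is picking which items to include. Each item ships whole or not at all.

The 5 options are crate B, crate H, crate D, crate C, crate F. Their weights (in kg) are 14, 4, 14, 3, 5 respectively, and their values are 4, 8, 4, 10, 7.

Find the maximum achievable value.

Allowing fractional choices, the relaxed optimum would be about 26.4, but items are indivisible.
crate H + crate C: weight 4 + 3 = 7 ≤ 17, value 8 + 10 = 18.
crate H + crate C + crate F: weight 4 + 3 + 5 = 12 ≤ 17, value 8 + 10 + 7 = 25.
crate C + crate F: weight 3 + 5 = 8 ≤ 17, value 10 + 7 = 17.
Best is crate H, crate C, and crate F with total value 25.

25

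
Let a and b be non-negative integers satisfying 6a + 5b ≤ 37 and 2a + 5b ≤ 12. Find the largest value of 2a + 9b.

20

(a,b)=(1,2): 6·1+5·2=16≤37, 2·1+5·2=12≤12, objective 20.
(a,b)=(0,2): 6·0+5·2=10≤37, 2·0+5·2=10≤12, objective 18.
(a,b)=(2,1): 6·2+5·1=17≤37, 2·2+5·1=9≤12, objective 13.
Maximum is 20 at (a,b)=(1,2).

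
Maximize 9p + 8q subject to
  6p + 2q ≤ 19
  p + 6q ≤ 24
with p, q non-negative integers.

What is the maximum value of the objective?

42

(p,q)=(2,3): 6·2+2·3=18≤19, 1·2+6·3=20≤24, objective 42.
(p,q)=(2,2): 6·2+2·2=16≤19, 1·2+6·2=14≤24, objective 34.
(p,q)=(1,3): 6·1+2·3=12≤19, 1·1+6·3=19≤24, objective 33.
(p,q)=(0,4): 6·0+2·4=8≤19, 1·0+6·4=24≤24, objective 32.
The best lattice point is (2,3), giving 42.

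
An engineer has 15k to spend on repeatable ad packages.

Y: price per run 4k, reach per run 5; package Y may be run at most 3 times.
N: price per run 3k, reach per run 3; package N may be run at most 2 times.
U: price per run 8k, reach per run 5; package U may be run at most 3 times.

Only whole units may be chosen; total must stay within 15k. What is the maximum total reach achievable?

Y has the best ratio (5/4); taking only Y gives at most 3×5 = 15 (stopped by the price limit).
Mixing does better — 3×Y and 1×N: price 15 ≤ 15, reach 3·5 + 1·3 = 18.

18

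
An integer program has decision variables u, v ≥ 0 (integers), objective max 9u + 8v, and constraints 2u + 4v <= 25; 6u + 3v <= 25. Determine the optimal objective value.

Relaxing integrality, the LP optimum is 56.94 at (u,v) = (1.39, 5.56), which is not an integer point.
(u,v)=(2,4): 2·2+4·4=20≤25, 6·2+3·4=24≤25, objective 50.
(u,v)=(1,5): 2·1+4·5=22≤25, 6·1+3·5=21≤25, objective 49.
(u,v)=(0,6): 2·0+4·6=24≤25, 6·0+3·6=18≤25, objective 48.
(u,v)=(2,3): 2·2+4·3=16≤25, 6·2+3·3=21≤25, objective 42.
No feasible integer point exceeds 50.

50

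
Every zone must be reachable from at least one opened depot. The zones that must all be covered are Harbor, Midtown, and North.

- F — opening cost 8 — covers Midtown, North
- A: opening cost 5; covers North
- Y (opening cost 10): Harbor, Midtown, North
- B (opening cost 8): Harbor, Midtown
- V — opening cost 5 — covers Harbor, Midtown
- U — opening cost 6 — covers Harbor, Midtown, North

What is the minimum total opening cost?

U alone covers Harbor, Midtown, North — every zone.
Total opening cost: 6.
No cover costs less than 6.

6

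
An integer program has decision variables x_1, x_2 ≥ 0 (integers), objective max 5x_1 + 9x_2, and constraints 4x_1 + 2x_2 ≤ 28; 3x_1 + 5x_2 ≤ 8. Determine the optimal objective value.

14

Relaxing integrality, the LP optimum is 14.40 at (x_1,x_2) = (0, 1.6), which is not an integer point.
(x_1,x_2)=(1,1): 4·1+2·1=6≤28, 3·1+5·1=8≤8, objective 14.
(x_1,x_2)=(2,0): 4·2+2·0=8≤28, 3·2+5·0=6≤8, objective 10.
(x_1,x_2)=(0,1): 4·0+2·1=2≤28, 3·0+5·1=5≤8, objective 9.
Maximum is 14 at (x_1,x_2)=(1,1).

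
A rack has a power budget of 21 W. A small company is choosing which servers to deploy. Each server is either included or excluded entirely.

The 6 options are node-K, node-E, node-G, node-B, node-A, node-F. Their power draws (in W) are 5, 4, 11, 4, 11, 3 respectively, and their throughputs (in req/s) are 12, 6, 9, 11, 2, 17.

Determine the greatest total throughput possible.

Allowing fractional choices, the relaxed optimum would be about 50.1, but servers are indivisible.
node-K + node-E + node-B + node-F: power draw 5 + 4 + 4 + 3 = 16 ≤ 21, throughput 12 + 6 + 11 + 17 = 46.
node-K + node-B + node-F: power draw 5 + 4 + 3 = 12 ≤ 21, throughput 12 + 11 + 17 = 40.
Best is node-K, node-E, node-B, and node-F with total throughput 46.

46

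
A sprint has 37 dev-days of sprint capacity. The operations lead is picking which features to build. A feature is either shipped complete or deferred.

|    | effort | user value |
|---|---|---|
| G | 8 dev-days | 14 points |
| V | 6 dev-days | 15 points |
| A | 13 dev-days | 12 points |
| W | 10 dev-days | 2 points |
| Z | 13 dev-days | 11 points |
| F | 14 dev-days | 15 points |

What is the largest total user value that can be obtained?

G + V + A + W: effort 8 + 6 + 13 + 10 = 37 ≤ 37, user value 14 + 15 + 12 + 2 = 43.
G + V + F: effort 8 + 6 + 14 = 28 ≤ 37, user value 14 + 15 + 15 = 44.
Best is G, V, and F with total user value 44.

44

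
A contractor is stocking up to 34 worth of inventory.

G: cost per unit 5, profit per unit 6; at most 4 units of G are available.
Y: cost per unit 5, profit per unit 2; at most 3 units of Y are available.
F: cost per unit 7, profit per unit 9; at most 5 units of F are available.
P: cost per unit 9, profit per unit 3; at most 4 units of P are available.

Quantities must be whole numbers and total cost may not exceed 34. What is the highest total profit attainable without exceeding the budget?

42

This is a bounded integer knapsack.
4×G and 2×F: cost 34 ≤ 34, profit 4·6 + 2·9 = 42.
1×G and 4×F: cost 33 ≤ 34, profit 1·6 + 4·9 = 42.
Best is 42.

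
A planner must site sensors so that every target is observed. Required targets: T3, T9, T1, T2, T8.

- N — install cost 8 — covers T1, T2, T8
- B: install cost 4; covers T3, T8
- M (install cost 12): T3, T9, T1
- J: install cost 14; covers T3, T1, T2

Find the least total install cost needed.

20

This is a weighted set-cover instance.
Choose N and M: together they cover T3, T9, T1, T2, T8 — every target.
Total install cost: 8 + 12 = 20.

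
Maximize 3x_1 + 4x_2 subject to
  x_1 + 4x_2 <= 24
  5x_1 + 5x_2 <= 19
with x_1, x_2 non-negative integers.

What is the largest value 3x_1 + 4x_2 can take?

12

The continuous relaxation peaks at (0, 3.8) with value 15.20; rounding to a feasible lattice point costs some objective.
(x_1,x_2)=(0,3): 1·0+4·3=12≤24, 5·0+5·3=15≤19, objective 12.
(x_1,x_2)=(1,2): 1·1+4·2=9≤24, 5·1+5·2=15≤19, objective 11.
Maximum is 12 at (x_1,x_2)=(0,3).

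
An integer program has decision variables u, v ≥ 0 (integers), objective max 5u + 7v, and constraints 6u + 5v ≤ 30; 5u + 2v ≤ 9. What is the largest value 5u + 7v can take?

28

(u,v)=(0,4) is feasible, giving 28.
(u,v)=(0,3) is feasible, giving 21.
The best lattice point is (0,4), giving 28.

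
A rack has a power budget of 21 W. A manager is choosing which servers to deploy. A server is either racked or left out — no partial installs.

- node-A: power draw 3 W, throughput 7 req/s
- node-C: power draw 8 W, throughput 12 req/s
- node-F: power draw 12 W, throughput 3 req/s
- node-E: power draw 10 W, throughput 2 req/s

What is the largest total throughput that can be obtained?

node-C + node-F: power draw 8 + 12 = 20 ≤ 21, throughput 12 + 3 = 15.
node-A + node-C: power draw 3 + 8 = 11 ≤ 21, throughput 7 + 12 = 19.
node-A + node-C + node-E: power draw 3 + 8 + 10 = 21 ≤ 21, throughput 7 + 12 + 2 = 21.
Best is node-A, node-C, and node-E with total throughput 21.

21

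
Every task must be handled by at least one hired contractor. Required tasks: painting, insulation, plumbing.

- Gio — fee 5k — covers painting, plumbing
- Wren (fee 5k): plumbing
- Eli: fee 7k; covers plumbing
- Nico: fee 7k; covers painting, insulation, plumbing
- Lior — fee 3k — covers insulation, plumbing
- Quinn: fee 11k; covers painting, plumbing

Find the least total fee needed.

Nico alone covers painting, insulation, plumbing — every task.
Total fee: 7.

7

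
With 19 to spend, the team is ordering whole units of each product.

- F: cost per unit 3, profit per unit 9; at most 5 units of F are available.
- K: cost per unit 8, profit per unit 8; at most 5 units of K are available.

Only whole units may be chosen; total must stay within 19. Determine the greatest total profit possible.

F has the best ratio (9/3); taking only F gives at most 5×9 = 45 (stopped by the supply cap of 5).
Optimal: 5×F: cost 15 ≤ 19, profit 5·9 = 45.

45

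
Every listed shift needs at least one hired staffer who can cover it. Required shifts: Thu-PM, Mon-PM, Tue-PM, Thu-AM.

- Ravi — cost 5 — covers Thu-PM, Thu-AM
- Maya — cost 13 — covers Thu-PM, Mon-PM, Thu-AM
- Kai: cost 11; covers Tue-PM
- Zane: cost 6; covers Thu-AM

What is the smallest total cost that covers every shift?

24

The greedy cost-per-new-shift heuristic would pick Ravi, Kai, and Maya for 29, but a cheaper cover exists.
Choose Maya and Kai: together they cover Thu-PM, Mon-PM, Tue-PM, Thu-AM — every shift.
Total cost: 13 + 11 = 24.
No cover costs less than 24.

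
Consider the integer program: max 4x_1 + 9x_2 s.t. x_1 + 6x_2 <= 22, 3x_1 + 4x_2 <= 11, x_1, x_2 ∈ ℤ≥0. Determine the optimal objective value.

22

Relaxing integrality, the LP optimum is 24.75 at (x_1,x_2) = (0, 2.75), which is not an integer point.
(x_1,x_2)=(1,2): 1·1+6·2=13≤22, 3·1+4·2=11≤11, objective 22.
(x_1,x_2)=(0,2): 1·0+6·2=12≤22, 3·0+4·2=8≤11, objective 18.
No feasible integer point exceeds 22.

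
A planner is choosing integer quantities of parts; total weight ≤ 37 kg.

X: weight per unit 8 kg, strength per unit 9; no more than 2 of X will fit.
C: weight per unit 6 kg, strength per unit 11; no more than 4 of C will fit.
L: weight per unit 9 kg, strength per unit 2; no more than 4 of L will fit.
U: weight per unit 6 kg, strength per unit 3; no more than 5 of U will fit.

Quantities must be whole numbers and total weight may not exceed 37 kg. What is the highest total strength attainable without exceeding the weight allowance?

53

1×X and 4×C: weight 32 ≤ 37, strength 1·9 + 4·11 = 53.
2×X and 3×C: weight 34 ≤ 37, strength 2·9 + 3·11 = 51.
Best is 53.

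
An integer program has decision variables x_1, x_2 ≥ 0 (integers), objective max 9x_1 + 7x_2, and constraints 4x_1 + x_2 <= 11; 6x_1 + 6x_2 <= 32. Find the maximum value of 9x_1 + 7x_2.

The continuous relaxation peaks at (1.89, 3.44) with value 41.11; rounding to a feasible lattice point costs some objective.
(x_1,x_2)=(2,3): 4·2+1·3=11≤11, 6·2+6·3=30≤32, objective 39.
(x_1,x_2)=(1,4): 4·1+1·4=8≤11, 6·1+6·4=30≤32, objective 37.
(x_1,x_2)=(2,2): 4·2+1·2=10≤11, 6·2+6·2=24≤32, objective 32.
The best lattice point is (2,3), giving 39.

39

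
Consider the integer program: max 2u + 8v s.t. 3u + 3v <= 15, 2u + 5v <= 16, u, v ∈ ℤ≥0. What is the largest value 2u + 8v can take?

(u,v)=(0,3) is feasible, giving 24.
(u,v)=(1,2) is feasible, giving 18.
(u,v)=(0,2) is feasible, giving 16.
Maximum is 24 at (u,v)=(0,3).

24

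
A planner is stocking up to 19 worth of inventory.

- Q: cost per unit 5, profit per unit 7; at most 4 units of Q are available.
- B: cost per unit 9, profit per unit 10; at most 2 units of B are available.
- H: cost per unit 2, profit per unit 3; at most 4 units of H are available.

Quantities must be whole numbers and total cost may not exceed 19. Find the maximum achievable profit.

H has the best ratio (3/2); taking only H gives at most 4×3 = 12 (stopped by the supply cap of 4).
Mixing does better — 3×Q and 2×H: cost 19 ≤ 19, profit 3·7 + 2·3 = 27.

27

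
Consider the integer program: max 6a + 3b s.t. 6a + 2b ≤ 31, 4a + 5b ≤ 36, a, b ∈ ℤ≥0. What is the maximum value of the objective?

33

(a,b)=(4,3): 6·4+2·3=30≤31, 4·4+5·3=31≤36, objective 33.
(a,b)=(3,4): 6·3+2·4=26≤31, 4·3+5·4=32≤36, objective 30.
(a,b)=(4,2): 6·4+2·2=28≤31, 4·4+5·2=26≤36, objective 30.
Maximum is 33 at (a,b)=(4,3).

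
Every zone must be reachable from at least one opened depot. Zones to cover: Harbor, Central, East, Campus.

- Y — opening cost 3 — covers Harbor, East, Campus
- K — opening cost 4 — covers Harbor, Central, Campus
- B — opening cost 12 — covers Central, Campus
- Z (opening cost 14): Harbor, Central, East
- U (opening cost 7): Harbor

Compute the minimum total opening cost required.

7

Choose Y and K: together they cover Harbor, Central, East, Campus — every zone.
Total opening cost: 3 + 4 = 7.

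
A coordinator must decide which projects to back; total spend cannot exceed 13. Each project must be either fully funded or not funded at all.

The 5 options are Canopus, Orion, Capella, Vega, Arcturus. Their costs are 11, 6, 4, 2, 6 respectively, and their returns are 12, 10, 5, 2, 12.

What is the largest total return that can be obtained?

Allowing fractional choices, the relaxed optimum would be about 23.2, but projects are indivisible.
Orion + Arcturus: cost 6 + 6 = 12 ≤ 13, return 10 + 12 = 22.
Capella + Vega + Arcturus: cost 4 + 2 + 6 = 12 ≤ 13, return 5 + 2 + 12 = 19.
Best is Orion and Arcturus with total return 22.

22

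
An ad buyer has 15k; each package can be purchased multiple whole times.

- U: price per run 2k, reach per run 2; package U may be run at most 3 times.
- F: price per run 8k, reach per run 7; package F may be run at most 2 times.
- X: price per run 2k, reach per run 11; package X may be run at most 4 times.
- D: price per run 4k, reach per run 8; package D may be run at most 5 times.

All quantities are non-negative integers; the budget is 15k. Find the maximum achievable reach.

54

X has the best ratio (11/2); taking only X gives at most 4×11 = 44 (stopped by the supply cap of 4).
Mixing does better — 1×U, 4×X, and 1×D: price 14 ≤ 15, reach 1·2 + 4·11 + 1·8 = 54.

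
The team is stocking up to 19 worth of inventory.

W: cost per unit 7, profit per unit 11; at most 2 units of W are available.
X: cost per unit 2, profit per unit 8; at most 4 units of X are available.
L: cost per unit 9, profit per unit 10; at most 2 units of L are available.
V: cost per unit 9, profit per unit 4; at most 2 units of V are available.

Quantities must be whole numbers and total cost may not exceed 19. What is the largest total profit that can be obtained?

43

Take 1×W and 4×X: cost 15 ≤ 19, profit 1·11 + 4·8 = 43.
X has the best ratio (8/2) and is taken to its limit of 4; remaining capacity is filled optimally with the others.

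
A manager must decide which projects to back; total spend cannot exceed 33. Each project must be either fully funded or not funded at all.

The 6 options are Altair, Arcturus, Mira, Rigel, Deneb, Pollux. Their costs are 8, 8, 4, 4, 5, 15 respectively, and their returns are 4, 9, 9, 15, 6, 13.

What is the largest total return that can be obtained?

Take Arcturus, Mira, Rigel, and Pollux: cost 8 + 4 + 4 + 15 = 31 ≤ 33, return 9 + 9 + 15 + 13 = 46.
No other feasible combination does better.

46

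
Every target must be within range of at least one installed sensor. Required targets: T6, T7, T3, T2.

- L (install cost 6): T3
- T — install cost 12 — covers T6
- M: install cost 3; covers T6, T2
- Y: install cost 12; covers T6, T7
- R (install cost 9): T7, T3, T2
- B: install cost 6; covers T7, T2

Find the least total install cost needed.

Choose M and R: together they cover T6, T7, T3, T2 — every target.
Total install cost: 3 + 9 = 12.
No cover costs less than 12.

12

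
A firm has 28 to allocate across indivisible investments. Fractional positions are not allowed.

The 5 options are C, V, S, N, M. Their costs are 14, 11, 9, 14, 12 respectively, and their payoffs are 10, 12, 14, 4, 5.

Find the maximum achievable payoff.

26

Treat it as a binary knapsack problem.
Take V and S: cost 11 + 9 = 20 ≤ 28, payoff 12 + 14 = 26.
No other feasible combination does better.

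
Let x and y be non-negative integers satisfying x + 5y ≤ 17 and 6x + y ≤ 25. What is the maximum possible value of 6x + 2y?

26

(x,y)=(4,1): 1·4+5·1=9≤17, 6·4+1·1=25≤25, objective 26.
(x,y)=(4,0): 1·4+5·0=4≤17, 6·4+1·0=24≤25, objective 24.
(x,y)=(3,2): 1·3+5·2=13≤17, 6·3+1·2=20≤25, objective 22.
Maximum is 26 at (x,y)=(4,1).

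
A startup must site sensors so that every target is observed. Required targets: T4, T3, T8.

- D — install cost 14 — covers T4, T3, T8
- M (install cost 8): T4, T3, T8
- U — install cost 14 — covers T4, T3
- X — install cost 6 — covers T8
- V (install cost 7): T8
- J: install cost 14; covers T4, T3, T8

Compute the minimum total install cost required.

This is a weighted set-cover instance.
M alone covers T4, T3, T8 — every target.
Total install cost: 8.
No cover costs less than 8.

8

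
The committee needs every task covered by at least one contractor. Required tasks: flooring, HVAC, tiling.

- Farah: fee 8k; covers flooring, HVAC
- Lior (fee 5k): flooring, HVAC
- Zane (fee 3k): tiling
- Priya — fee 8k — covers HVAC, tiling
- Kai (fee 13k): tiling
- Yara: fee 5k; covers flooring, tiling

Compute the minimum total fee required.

Choose Lior and Zane: together they cover flooring, HVAC, tiling — every task.
Total fee: 5 + 3 = 8.

8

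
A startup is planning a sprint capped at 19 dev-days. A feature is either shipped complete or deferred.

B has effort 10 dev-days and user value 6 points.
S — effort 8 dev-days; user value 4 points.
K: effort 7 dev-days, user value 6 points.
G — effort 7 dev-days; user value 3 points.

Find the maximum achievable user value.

12

B + K: effort 10 + 7 = 17 ≤ 19, user value 6 + 6 = 12.
S + K: effort 8 + 7 = 15 ≤ 19, user value 4 + 6 = 10.
B + S: effort 10 + 8 = 18 ≤ 19, user value 6 + 4 = 10.
Best is B and K with total user value 12.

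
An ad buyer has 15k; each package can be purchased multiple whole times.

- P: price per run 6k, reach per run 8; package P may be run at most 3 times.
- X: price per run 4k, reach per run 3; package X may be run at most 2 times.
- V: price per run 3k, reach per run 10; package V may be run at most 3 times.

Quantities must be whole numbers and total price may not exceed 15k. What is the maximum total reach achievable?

V has the best ratio (10/3); taking only V gives at most 3×10 = 30 (stopped by the supply cap of 3).
Mixing does better — 1×P and 3×V: price 15 ≤ 15, reach 1·8 + 3·10 = 38.

38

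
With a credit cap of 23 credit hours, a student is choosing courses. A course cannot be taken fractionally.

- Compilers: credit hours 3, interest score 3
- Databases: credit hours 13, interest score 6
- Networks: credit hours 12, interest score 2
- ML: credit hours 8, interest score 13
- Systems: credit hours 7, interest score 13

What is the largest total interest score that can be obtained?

Allowing fractional choices, the relaxed optimum would be about 31.3, but courses are indivisible.
Compilers + ML + Systems: credit hours 3 + 8 + 7 = 18 ≤ 23, interest score 3 + 13 + 13 = 29.
ML + Systems: credit hours 8 + 7 = 15 ≤ 23, interest score 13 + 13 = 26.
Best is Compilers, ML, and Systems with total interest score 29.

29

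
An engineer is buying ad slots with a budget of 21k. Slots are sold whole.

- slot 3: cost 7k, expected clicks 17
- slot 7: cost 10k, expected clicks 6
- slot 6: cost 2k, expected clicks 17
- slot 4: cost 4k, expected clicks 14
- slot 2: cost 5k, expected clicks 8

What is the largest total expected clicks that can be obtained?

Allowing fractional choices, the relaxed optimum would be about 57.8, but ad slots are indivisible.
slot 3 + slot 6 + slot 4 + slot 2: cost 7 + 2 + 4 + 5 = 18 ≤ 21, expected clicks 17 + 17 + 14 + 8 = 56.
slot 7 + slot 6 + slot 4 + slot 2: cost 10 + 2 + 4 + 5 = 21 ≤ 21, expected clicks 6 + 17 + 14 + 8 = 45.
slot 3 + slot 6 + slot 4: cost 7 + 2 + 4 = 13 ≤ 21, expected clicks 17 + 17 + 14 = 48.
Best is slot 3, slot 6, slot 4, and slot 2 with total expected clicks 56.

56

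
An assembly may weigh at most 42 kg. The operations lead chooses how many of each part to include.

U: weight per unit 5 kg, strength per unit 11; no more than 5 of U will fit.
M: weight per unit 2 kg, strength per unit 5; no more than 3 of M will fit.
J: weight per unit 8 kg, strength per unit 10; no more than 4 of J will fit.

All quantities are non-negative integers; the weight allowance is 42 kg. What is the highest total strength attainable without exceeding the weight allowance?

80

This is a bounded integer knapsack.
M has the best ratio (5/2); taking only M gives at most 3×5 = 15 (stopped by the supply cap of 3).
Mixing does better — 5×U, 3×M, and 1×J: weight 39 ≤ 42, strength 5·11 + 3·5 + 1·10 = 80.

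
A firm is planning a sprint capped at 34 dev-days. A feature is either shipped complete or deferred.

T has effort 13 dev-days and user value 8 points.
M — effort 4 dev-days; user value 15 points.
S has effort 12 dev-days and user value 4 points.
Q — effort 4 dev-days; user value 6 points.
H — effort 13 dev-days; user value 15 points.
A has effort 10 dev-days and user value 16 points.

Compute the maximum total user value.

52

M + Q + H + A: effort 4 + 4 + 13 + 10 = 31 ≤ 34, user value 15 + 6 + 15 + 16 = 52.
T + M + Q + A: effort 13 + 4 + 4 + 10 = 31 ≤ 34, user value 8 + 15 + 6 + 16 = 45.
M + H + A: effort 4 + 13 + 10 = 27 ≤ 34, user value 15 + 15 + 16 = 46.
Best is M, Q, H, and A with total user value 52.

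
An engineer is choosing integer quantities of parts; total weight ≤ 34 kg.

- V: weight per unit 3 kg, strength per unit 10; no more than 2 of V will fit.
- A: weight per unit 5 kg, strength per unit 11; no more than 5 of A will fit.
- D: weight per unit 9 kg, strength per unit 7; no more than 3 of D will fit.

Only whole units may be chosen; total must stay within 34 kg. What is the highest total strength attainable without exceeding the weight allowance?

75

2×V and 5×A: weight 31 ≤ 34, strength 2·10 + 5·11 = 75.
1×V and 5×A: weight 28 ≤ 34, strength 1·10 + 5·11 = 65.
Best is 75.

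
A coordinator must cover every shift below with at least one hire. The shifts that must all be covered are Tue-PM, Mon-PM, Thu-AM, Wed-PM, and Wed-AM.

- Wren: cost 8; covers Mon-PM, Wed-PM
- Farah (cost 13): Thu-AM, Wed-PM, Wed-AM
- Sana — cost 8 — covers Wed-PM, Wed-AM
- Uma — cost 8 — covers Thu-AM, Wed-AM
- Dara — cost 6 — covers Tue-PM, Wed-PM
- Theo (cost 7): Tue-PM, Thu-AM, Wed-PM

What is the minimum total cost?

22

The greedy cost-per-new-shift heuristic would pick Theo, Wren, and Sana for 23, but a cheaper cover exists.
Choose Wren, Uma, and Dara: together they cover Tue-PM, Mon-PM, Thu-AM, Wed-PM, Wed-AM — every shift.
Total cost: 8 + 8 + 6 = 22.
No cover costs less than 22.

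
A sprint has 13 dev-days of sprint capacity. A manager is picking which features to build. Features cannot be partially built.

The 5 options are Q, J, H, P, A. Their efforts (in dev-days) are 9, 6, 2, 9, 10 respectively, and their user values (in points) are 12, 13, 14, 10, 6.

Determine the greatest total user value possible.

Q + H: effort 9 + 2 = 11 ≤ 13, user value 12 + 14 = 26.
H + P: effort 2 + 9 = 11 ≤ 13, user value 14 + 10 = 24.
J + H: effort 6 + 2 = 8 ≤ 13, user value 13 + 14 = 27.
Best is J and H with total user value 27.

27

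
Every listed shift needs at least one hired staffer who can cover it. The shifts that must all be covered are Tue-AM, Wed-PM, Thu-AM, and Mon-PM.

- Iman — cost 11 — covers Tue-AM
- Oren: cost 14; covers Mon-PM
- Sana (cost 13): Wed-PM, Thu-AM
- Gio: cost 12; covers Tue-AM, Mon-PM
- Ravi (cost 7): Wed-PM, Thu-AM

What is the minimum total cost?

19

Choose Gio and Ravi: together they cover Tue-AM, Wed-PM, Thu-AM, Mon-PM — every shift.
Total cost: 12 + 7 = 19.
No cover costs less than 19.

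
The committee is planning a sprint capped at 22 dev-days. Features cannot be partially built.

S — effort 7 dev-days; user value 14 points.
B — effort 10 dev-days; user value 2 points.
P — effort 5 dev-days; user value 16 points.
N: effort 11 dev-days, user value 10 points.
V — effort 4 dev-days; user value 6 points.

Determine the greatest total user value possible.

36

P + N + V: effort 5 + 11 + 4 = 20 ≤ 22, user value 16 + 10 + 6 = 32.
S + B + P: effort 7 + 10 + 5 = 22 ≤ 22, user value 14 + 2 + 16 = 32.
S + P + V: effort 7 + 5 + 4 = 16 ≤ 22, user value 14 + 16 + 6 = 36.
Best is S, P, and V with total user value 36.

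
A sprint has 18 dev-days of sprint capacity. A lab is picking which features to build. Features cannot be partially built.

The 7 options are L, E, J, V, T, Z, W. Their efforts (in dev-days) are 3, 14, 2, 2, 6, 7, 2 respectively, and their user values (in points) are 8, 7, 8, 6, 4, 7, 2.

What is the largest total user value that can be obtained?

L + J + V + Z: effort 3 + 2 + 2 + 7 = 14 ≤ 18, user value 8 + 8 + 6 + 7 = 29.
L + J + V + Z + W: effort 3 + 2 + 2 + 7 + 2 = 16 ≤ 18, user value 8 + 8 + 6 + 7 + 2 = 31.
Best is L, J, V, Z, and W with total user value 31.

31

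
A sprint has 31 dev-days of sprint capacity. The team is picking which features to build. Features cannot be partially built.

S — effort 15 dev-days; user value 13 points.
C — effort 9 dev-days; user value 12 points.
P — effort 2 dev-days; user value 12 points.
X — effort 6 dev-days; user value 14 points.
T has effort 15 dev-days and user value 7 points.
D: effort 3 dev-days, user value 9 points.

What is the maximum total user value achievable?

C + P + X + D: effort 9 + 2 + 6 + 3 = 20 ≤ 31, user value 12 + 12 + 14 + 9 = 47.
S + P + X + D: effort 15 + 2 + 6 + 3 = 26 ≤ 31, user value 13 + 12 + 14 + 9 = 48.
S + C + P + D: effort 15 + 9 + 2 + 3 = 29 ≤ 31, user value 13 + 12 + 12 + 9 = 46.
Best is S, P, X, and D with total user value 48.

48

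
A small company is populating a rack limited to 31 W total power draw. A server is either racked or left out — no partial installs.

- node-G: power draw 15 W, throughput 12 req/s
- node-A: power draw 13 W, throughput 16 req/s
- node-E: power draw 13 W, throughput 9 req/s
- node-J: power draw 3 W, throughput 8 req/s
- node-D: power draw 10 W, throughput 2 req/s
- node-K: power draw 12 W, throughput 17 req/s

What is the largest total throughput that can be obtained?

node-A + node-J + node-K: power draw 13 + 3 + 12 = 28 ≤ 31, throughput 16 + 8 + 17 = 41.
node-G + node-J + node-K: power draw 15 + 3 + 12 = 30 ≤ 31, throughput 12 + 8 + 17 = 37.
node-G + node-A + node-J: power draw 15 + 13 + 3 = 31 ≤ 31, throughput 12 + 16 + 8 = 36.
Best is node-A, node-J, and node-K with total throughput 41.

41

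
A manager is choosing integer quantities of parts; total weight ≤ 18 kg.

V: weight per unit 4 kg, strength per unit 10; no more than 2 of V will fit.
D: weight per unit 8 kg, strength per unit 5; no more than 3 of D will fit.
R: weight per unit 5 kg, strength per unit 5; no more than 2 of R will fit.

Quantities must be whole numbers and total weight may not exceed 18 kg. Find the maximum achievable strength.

2×V and 2×R: weight 18 ≤ 18, strength 2·10 + 2·5 = 30.
2×V and 1×R: weight 13 ≤ 18, strength 2·10 + 1·5 = 25.
Best is 30.

30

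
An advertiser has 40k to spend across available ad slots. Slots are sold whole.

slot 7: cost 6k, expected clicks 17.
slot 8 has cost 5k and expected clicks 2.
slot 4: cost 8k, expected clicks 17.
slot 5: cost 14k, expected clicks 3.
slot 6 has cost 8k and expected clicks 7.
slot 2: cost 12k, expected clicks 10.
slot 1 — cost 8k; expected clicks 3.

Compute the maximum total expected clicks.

slot 7 + slot 4 + slot 6 + slot 2: cost 6 + 8 + 8 + 12 = 34 ≤ 40, expected clicks 17 + 17 + 7 + 10 = 51.
slot 7 + slot 8 + slot 4 + slot 6 + slot 2: cost 6 + 5 + 8 + 8 + 12 = 39 ≤ 40, expected clicks 17 + 2 + 17 + 7 + 10 = 53.
Best is slot 7, slot 8, slot 4, slot 6, and slot 2 with total expected clicks 53.

53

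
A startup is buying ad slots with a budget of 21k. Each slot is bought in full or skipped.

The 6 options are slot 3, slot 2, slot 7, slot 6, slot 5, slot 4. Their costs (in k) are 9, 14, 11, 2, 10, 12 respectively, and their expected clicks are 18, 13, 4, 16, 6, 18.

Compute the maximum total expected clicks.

Take slot 3, slot 6, and slot 5: cost 9 + 2 + 10 = 21 ≤ 21, expected clicks 18 + 16 + 6 = 40.
No other feasible combination does better.

40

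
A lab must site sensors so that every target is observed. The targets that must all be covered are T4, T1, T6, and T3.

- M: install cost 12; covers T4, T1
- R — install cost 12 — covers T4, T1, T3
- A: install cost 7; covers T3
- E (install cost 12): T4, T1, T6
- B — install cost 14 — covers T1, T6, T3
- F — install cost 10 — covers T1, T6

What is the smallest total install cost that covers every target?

Choose A and E: together they cover T4, T1, T6, T3 — every target.
Total install cost: 7 + 12 = 19.

19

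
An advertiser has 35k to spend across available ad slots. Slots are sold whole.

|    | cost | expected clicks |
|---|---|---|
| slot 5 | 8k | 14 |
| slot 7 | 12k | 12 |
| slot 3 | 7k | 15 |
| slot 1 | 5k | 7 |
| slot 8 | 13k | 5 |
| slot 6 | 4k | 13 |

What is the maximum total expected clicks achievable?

54

slot 5 + slot 7 + slot 3 + slot 6: cost 8 + 12 + 7 + 4 = 31 ≤ 35, expected clicks 14 + 12 + 15 + 13 = 54.
slot 5 + slot 7 + slot 3 + slot 1: cost 8 + 12 + 7 + 5 = 32 ≤ 35, expected clicks 14 + 12 + 15 + 7 = 48.
slot 5 + slot 3 + slot 1 + slot 6: cost 8 + 7 + 5 + 4 = 24 ≤ 35, expected clicks 14 + 15 + 7 + 13 = 49.
Best is slot 5, slot 7, slot 3, and slot 6 with total expected clicks 54.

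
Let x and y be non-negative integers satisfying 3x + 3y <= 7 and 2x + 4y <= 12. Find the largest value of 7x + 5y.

(x,y)=(2,0) is feasible, giving 14.
(x,y)=(1,1) is feasible, giving 12.
(x,y)=(1,0) is feasible, giving 7.
Maximum is 14 at (x,y)=(2,0).

14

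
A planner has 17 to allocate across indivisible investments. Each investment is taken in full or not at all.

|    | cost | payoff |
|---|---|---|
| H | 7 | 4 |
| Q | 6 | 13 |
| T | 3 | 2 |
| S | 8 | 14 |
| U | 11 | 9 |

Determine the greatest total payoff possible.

29

Q + T + S: cost 6 + 3 + 8 = 17 ≤ 17, payoff 13 + 2 + 14 = 29.
Q + S: cost 6 + 8 = 14 ≤ 17, payoff 13 + 14 = 27.
Best is Q, T, and S with total payoff 29.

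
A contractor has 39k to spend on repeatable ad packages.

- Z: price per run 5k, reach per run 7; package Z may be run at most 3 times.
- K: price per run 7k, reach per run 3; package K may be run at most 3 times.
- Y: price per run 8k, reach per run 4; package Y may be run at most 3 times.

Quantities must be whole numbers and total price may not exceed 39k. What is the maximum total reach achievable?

33

Z has the best ratio (7/5); taking only Z gives at most 3×7 = 21 (stopped by the supply cap of 3).
Mixing does better — 3×Z and 3×Y: price 39 ≤ 39, reach 3·7 + 3·4 = 33.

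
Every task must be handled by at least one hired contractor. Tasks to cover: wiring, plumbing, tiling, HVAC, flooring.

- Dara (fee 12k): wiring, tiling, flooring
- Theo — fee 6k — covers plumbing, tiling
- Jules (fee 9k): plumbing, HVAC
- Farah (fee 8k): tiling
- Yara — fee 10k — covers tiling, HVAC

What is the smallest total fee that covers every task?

The greedy cost-per-new-task heuristic would pick Theo, Dara, and Jules for 27, but a cheaper cover exists.
Choose Dara and Jules: together they cover wiring, plumbing, tiling, HVAC, flooring — every task.
Total fee: 12 + 9 = 21.
No cover costs less than 21.

21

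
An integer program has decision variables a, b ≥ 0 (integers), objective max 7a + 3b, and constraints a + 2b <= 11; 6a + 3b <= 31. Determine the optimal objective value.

The continuous relaxation peaks at (5.17, 0) with value 36.17; rounding to a feasible lattice point costs some objective.
(a,b)=(5,0): 1·5+2·0=5≤11, 6·5+3·0=30≤31, objective 35.
(a,b)=(4,1): 1·4+2·1=6≤11, 6·4+3·1=27≤31, objective 31.
No feasible integer point exceeds 35.

35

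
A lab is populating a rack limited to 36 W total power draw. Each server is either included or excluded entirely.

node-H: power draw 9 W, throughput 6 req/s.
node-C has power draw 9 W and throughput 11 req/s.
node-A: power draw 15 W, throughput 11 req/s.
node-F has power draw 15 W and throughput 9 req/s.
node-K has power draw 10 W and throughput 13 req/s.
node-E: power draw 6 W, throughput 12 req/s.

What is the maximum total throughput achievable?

This is an integer program with binary decision variables.
Allowing fractional choices, the relaxed optimum would be about 44.1, but servers are indivisible.
node-H + node-C + node-K + node-E: power draw 9 + 9 + 10 + 6 = 34 ≤ 36, throughput 6 + 11 + 13 + 12 = 42.
node-C + node-K + node-E: power draw 9 + 10 + 6 = 25 ≤ 36, throughput 11 + 13 + 12 = 36.
Best is node-H, node-C, node-K, and node-E with total throughput 42.

42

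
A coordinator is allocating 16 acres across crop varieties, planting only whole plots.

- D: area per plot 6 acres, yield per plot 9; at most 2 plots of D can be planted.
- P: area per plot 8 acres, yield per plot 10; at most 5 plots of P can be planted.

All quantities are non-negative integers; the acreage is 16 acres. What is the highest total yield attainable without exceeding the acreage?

This is a bounded integer knapsack.
1×D and 1×P: area 14 ≤ 16, yield 1·9 + 1·10 = 19.
2×P: area 16 ≤ 16, yield 2·10 = 20.
Best is 20.

20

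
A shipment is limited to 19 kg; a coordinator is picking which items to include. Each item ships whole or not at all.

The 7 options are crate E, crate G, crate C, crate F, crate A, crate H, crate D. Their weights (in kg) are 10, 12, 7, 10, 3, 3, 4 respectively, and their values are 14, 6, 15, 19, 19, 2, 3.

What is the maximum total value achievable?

This is an integer program with binary decision variables.
Take crate F, crate A, and crate D: weight 10 + 3 + 4 = 17 ≤ 19, value 19 + 19 + 3 = 41.
No other feasible combination does better.

41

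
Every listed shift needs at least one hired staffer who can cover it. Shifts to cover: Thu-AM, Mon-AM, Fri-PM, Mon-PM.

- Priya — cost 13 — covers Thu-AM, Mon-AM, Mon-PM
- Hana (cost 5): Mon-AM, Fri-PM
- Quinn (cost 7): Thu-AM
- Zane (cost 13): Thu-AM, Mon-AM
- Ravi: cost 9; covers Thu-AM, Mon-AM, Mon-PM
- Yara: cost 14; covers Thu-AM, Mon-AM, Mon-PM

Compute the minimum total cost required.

Choose Hana and Ravi: together they cover Thu-AM, Mon-AM, Fri-PM, Mon-PM — every shift.
Total cost: 5 + 9 = 14.
No cover costs less than 14.

14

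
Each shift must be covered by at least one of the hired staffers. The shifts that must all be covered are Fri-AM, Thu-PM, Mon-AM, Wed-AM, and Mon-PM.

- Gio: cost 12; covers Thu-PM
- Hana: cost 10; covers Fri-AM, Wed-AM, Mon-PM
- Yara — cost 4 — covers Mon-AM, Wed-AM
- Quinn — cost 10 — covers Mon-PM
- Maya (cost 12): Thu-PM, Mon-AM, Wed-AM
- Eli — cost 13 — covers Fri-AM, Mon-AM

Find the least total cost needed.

22

The greedy cost-per-new-shift heuristic would pick Yara, Hana, and Gio for 26, but a cheaper cover exists.
Choose Hana and Maya: together they cover Fri-AM, Thu-PM, Mon-AM, Wed-AM, Mon-PM — every shift.
Total cost: 10 + 12 = 22.
No cover costs less than 22.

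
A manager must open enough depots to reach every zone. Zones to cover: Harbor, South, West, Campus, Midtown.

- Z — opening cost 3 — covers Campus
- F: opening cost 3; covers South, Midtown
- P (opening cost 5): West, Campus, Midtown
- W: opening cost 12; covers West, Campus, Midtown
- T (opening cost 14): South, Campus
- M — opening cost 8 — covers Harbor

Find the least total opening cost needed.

Choose F, P, and M: together they cover Harbor, South, West, Campus, Midtown — every zone.
Total opening cost: 3 + 5 + 8 = 16.
No cover costs less than 16.

16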